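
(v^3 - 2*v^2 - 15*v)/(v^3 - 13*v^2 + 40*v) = (v + 3)/(v - 8)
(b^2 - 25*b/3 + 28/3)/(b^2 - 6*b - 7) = (b - 4/3)/(b + 1)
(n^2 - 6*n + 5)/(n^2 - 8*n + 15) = (n - 1)/(n - 3)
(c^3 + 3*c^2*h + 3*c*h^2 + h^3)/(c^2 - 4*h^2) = (c^3 + 3*c^2*h + 3*c*h^2 + h^3)/(c^2 - 4*h^2)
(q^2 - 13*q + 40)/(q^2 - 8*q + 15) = (q - 8)/(q - 3)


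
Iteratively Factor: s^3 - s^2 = (s - 1)*(s^2) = s*(s - 1)*(s)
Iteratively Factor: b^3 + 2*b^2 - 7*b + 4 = (b + 4)*(b^2 - 2*b + 1) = (b - 1)*(b + 4)*(b - 1)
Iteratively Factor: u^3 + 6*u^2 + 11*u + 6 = (u + 3)*(u^2 + 3*u + 2) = (u + 2)*(u + 3)*(u + 1)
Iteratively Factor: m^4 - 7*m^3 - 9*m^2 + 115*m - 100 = (m - 1)*(m^3 - 6*m^2 - 15*m + 100) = (m - 1)*(m + 4)*(m^2 - 10*m + 25) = (m - 5)*(m - 1)*(m + 4)*(m - 5)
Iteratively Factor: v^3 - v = (v - 1)*(v^2 + v) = v*(v - 1)*(v + 1)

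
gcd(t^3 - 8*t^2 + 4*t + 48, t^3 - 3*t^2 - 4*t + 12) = t + 2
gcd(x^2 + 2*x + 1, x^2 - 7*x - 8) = x + 1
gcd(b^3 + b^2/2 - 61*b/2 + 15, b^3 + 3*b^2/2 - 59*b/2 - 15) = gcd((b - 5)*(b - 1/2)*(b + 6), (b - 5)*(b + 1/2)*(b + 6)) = b^2 + b - 30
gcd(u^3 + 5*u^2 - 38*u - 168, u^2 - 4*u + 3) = 1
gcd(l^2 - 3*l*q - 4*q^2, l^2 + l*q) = l + q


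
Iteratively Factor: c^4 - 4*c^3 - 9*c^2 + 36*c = (c - 3)*(c^3 - c^2 - 12*c) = c*(c - 3)*(c^2 - c - 12) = c*(c - 4)*(c - 3)*(c + 3)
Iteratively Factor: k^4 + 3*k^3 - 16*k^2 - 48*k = (k)*(k^3 + 3*k^2 - 16*k - 48) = k*(k - 4)*(k^2 + 7*k + 12) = k*(k - 4)*(k + 3)*(k + 4)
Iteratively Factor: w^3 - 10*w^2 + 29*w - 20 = (w - 4)*(w^2 - 6*w + 5) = (w - 4)*(w - 1)*(w - 5)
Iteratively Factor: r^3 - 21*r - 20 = (r + 4)*(r^2 - 4*r - 5) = (r + 1)*(r + 4)*(r - 5)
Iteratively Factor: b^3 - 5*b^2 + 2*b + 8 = (b + 1)*(b^2 - 6*b + 8) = (b - 2)*(b + 1)*(b - 4)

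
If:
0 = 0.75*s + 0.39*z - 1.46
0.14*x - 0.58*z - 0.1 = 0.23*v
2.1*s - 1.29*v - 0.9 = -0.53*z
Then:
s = 1.94666666666667 - 0.52*z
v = 2.47131782945736 - 0.435658914728682*z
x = 3.42713178294574*z + 4.77430786267996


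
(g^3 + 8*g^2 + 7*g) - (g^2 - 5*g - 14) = g^3 + 7*g^2 + 12*g + 14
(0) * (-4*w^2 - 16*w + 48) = 0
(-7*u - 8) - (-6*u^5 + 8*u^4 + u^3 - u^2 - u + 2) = 6*u^5 - 8*u^4 - u^3 + u^2 - 6*u - 10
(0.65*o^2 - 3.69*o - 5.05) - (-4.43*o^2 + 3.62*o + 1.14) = 5.08*o^2 - 7.31*o - 6.19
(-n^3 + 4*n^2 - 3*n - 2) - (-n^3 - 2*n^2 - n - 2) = 6*n^2 - 2*n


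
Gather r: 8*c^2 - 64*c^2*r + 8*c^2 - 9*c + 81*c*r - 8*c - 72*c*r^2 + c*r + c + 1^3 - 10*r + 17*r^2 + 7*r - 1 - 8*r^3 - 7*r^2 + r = 16*c^2 - 16*c - 8*r^3 + r^2*(10 - 72*c) + r*(-64*c^2 + 82*c - 2)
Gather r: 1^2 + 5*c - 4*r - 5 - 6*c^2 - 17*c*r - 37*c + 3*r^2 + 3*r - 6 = -6*c^2 - 32*c + 3*r^2 + r*(-17*c - 1) - 10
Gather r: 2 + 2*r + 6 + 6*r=8*r + 8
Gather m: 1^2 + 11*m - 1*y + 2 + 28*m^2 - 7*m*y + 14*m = 28*m^2 + m*(25 - 7*y) - y + 3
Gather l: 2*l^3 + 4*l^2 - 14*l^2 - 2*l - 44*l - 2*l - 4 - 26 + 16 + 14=2*l^3 - 10*l^2 - 48*l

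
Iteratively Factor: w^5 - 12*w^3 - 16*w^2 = (w)*(w^4 - 12*w^2 - 16*w) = w^2*(w^3 - 12*w - 16) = w^2*(w + 2)*(w^2 - 2*w - 8) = w^2*(w - 4)*(w + 2)*(w + 2)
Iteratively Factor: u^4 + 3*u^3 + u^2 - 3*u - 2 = (u - 1)*(u^3 + 4*u^2 + 5*u + 2) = (u - 1)*(u + 1)*(u^2 + 3*u + 2) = (u - 1)*(u + 1)^2*(u + 2)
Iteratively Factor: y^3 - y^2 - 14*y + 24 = (y + 4)*(y^2 - 5*y + 6) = (y - 2)*(y + 4)*(y - 3)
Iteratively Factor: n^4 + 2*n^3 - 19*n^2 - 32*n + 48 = (n + 4)*(n^3 - 2*n^2 - 11*n + 12) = (n + 3)*(n + 4)*(n^2 - 5*n + 4) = (n - 4)*(n + 3)*(n + 4)*(n - 1)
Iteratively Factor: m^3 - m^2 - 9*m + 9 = (m - 1)*(m^2 - 9) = (m - 3)*(m - 1)*(m + 3)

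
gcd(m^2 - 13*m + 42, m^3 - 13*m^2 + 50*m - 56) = m - 7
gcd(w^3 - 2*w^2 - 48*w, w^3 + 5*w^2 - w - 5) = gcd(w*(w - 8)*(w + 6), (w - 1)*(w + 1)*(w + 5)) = 1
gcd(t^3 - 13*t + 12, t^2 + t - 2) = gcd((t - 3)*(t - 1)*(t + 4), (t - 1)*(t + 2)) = t - 1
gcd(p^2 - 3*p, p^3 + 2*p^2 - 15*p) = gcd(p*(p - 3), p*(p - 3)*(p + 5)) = p^2 - 3*p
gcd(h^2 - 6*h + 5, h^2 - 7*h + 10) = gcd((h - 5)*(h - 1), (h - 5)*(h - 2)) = h - 5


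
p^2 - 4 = (p - 2)*(p + 2)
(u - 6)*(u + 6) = u^2 - 36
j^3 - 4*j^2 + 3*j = j*(j - 3)*(j - 1)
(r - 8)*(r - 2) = r^2 - 10*r + 16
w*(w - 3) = w^2 - 3*w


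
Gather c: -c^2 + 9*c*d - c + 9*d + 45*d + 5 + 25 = -c^2 + c*(9*d - 1) + 54*d + 30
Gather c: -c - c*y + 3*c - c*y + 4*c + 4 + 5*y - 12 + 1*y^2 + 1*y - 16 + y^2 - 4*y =c*(6 - 2*y) + 2*y^2 + 2*y - 24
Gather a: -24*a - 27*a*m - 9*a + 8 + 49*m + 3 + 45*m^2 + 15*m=a*(-27*m - 33) + 45*m^2 + 64*m + 11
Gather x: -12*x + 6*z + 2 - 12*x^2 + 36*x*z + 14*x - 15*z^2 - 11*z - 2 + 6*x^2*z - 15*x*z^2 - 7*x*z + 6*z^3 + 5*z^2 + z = x^2*(6*z - 12) + x*(-15*z^2 + 29*z + 2) + 6*z^3 - 10*z^2 - 4*z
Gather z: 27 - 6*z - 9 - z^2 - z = -z^2 - 7*z + 18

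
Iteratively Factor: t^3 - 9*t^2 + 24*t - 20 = (t - 2)*(t^2 - 7*t + 10) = (t - 5)*(t - 2)*(t - 2)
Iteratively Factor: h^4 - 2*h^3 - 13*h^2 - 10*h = (h - 5)*(h^3 + 3*h^2 + 2*h) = h*(h - 5)*(h^2 + 3*h + 2) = h*(h - 5)*(h + 2)*(h + 1)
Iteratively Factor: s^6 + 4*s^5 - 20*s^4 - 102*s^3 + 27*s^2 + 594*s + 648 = (s - 3)*(s^5 + 7*s^4 + s^3 - 99*s^2 - 270*s - 216) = (s - 3)*(s + 3)*(s^4 + 4*s^3 - 11*s^2 - 66*s - 72) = (s - 3)*(s + 2)*(s + 3)*(s^3 + 2*s^2 - 15*s - 36) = (s - 3)*(s + 2)*(s + 3)^2*(s^2 - s - 12) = (s - 3)*(s + 2)*(s + 3)^3*(s - 4)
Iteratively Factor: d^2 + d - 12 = (d - 3)*(d + 4)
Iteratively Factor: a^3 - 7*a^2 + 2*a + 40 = (a - 4)*(a^2 - 3*a - 10) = (a - 5)*(a - 4)*(a + 2)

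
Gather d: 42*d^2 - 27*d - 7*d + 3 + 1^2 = 42*d^2 - 34*d + 4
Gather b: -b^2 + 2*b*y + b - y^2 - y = -b^2 + b*(2*y + 1) - y^2 - y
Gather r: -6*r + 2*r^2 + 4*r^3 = 4*r^3 + 2*r^2 - 6*r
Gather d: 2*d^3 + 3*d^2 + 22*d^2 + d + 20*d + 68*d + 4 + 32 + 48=2*d^3 + 25*d^2 + 89*d + 84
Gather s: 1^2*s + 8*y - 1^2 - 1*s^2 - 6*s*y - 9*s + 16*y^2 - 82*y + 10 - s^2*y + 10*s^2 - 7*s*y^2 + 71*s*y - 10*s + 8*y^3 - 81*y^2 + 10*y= s^2*(9 - y) + s*(-7*y^2 + 65*y - 18) + 8*y^3 - 65*y^2 - 64*y + 9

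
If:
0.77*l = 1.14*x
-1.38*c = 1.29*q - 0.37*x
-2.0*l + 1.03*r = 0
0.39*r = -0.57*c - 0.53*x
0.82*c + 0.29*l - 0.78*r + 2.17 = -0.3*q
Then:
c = -1.98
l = 1.01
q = 2.32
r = 1.97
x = 0.68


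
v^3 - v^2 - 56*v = v*(v - 8)*(v + 7)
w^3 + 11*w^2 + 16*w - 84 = (w - 2)*(w + 6)*(w + 7)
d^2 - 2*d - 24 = (d - 6)*(d + 4)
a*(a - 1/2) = a^2 - a/2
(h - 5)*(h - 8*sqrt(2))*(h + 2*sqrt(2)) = h^3 - 6*sqrt(2)*h^2 - 5*h^2 - 32*h + 30*sqrt(2)*h + 160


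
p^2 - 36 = (p - 6)*(p + 6)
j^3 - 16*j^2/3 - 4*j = j*(j - 6)*(j + 2/3)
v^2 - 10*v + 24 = (v - 6)*(v - 4)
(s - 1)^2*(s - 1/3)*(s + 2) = s^4 - s^3/3 - 3*s^2 + 3*s - 2/3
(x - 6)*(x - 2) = x^2 - 8*x + 12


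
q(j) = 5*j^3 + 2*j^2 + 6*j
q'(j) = 15*j^2 + 4*j + 6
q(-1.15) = -11.86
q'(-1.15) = 21.24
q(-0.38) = -2.27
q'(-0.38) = 6.65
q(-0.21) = -1.22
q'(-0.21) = 5.82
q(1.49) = 29.92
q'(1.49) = 45.26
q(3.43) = 245.88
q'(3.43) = 196.19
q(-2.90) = -122.52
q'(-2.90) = 120.55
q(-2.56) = -86.14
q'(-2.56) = 94.06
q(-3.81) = -270.36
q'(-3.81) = 208.50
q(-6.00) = -1044.00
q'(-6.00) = 522.00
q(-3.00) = -135.00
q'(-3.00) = 129.00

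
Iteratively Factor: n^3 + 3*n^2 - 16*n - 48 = (n + 3)*(n^2 - 16) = (n + 3)*(n + 4)*(n - 4)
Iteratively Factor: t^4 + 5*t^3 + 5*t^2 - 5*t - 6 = (t + 2)*(t^3 + 3*t^2 - t - 3) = (t + 1)*(t + 2)*(t^2 + 2*t - 3) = (t - 1)*(t + 1)*(t + 2)*(t + 3)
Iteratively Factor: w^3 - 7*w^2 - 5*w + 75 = (w - 5)*(w^2 - 2*w - 15) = (w - 5)^2*(w + 3)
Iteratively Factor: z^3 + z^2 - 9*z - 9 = (z + 1)*(z^2 - 9) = (z - 3)*(z + 1)*(z + 3)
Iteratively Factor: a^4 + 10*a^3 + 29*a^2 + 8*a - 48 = (a - 1)*(a^3 + 11*a^2 + 40*a + 48) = (a - 1)*(a + 4)*(a^2 + 7*a + 12) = (a - 1)*(a + 4)^2*(a + 3)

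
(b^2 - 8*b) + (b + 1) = b^2 - 7*b + 1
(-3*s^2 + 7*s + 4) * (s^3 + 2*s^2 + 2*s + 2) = -3*s^5 + s^4 + 12*s^3 + 16*s^2 + 22*s + 8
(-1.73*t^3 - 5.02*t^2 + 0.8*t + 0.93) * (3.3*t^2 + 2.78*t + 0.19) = -5.709*t^5 - 21.3754*t^4 - 11.6443*t^3 + 4.3392*t^2 + 2.7374*t + 0.1767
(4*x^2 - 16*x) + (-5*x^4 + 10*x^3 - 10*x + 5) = -5*x^4 + 10*x^3 + 4*x^2 - 26*x + 5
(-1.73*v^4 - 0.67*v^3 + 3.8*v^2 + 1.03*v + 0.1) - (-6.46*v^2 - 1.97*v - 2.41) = -1.73*v^4 - 0.67*v^3 + 10.26*v^2 + 3.0*v + 2.51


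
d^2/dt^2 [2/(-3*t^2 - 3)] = 4*(1 - 3*t^2)/(3*(t^2 + 1)^3)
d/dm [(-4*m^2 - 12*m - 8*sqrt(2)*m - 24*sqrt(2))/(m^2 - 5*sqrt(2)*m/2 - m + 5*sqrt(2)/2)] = 4*(8*m^2 + 9*sqrt(2)*m^2 + 14*sqrt(2)*m - 80 - 27*sqrt(2))/(2*m^4 - 10*sqrt(2)*m^3 - 4*m^3 + 27*m^2 + 20*sqrt(2)*m^2 - 50*m - 10*sqrt(2)*m + 25)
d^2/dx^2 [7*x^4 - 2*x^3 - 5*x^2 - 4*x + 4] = 84*x^2 - 12*x - 10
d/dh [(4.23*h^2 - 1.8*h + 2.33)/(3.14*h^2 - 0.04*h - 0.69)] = (5.4828*h^2 - 20.4698*h + 1.3352)/(9.8596*h^4 - 0.2512*h^3 - 4.3316*h^2 + 0.0552*h + 0.4761)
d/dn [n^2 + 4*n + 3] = 2*n + 4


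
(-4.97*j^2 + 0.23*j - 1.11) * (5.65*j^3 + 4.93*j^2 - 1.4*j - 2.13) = -28.0805*j^5 - 23.2026*j^4 + 1.8204*j^3 + 4.7918*j^2 + 1.0641*j + 2.3643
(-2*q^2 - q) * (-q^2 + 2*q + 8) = 2*q^4 - 3*q^3 - 18*q^2 - 8*q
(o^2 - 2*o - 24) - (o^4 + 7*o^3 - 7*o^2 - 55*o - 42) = -o^4 - 7*o^3 + 8*o^2 + 53*o + 18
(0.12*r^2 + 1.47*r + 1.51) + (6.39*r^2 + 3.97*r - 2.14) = 6.51*r^2 + 5.44*r - 0.63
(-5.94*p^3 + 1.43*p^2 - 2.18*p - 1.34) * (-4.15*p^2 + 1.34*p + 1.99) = 24.651*p^5 - 13.8941*p^4 - 0.8574*p^3 + 5.4855*p^2 - 6.1338*p - 2.6666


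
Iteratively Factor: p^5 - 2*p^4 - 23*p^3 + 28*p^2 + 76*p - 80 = (p - 2)*(p^4 - 23*p^2 - 18*p + 40) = (p - 2)*(p + 2)*(p^3 - 2*p^2 - 19*p + 20) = (p - 2)*(p + 2)*(p + 4)*(p^2 - 6*p + 5) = (p - 5)*(p - 2)*(p + 2)*(p + 4)*(p - 1)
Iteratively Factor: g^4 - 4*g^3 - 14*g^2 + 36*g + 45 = (g + 1)*(g^3 - 5*g^2 - 9*g + 45) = (g - 3)*(g + 1)*(g^2 - 2*g - 15) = (g - 5)*(g - 3)*(g + 1)*(g + 3)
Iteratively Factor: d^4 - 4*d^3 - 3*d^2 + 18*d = (d + 2)*(d^3 - 6*d^2 + 9*d) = (d - 3)*(d + 2)*(d^2 - 3*d) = (d - 3)^2*(d + 2)*(d)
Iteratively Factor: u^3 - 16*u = (u)*(u^2 - 16) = u*(u + 4)*(u - 4)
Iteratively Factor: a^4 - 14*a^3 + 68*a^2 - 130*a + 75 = (a - 5)*(a^3 - 9*a^2 + 23*a - 15) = (a - 5)*(a - 3)*(a^2 - 6*a + 5) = (a - 5)^2*(a - 3)*(a - 1)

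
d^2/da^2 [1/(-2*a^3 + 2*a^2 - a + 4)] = 2*(2*(3*a - 1)*(2*a^3 - 2*a^2 + a - 4) - (6*a^2 - 4*a + 1)^2)/(2*a^3 - 2*a^2 + a - 4)^3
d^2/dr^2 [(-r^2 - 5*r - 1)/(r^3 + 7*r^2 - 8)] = 2*(-r^6 - 15*r^5 - 111*r^4 - 357*r^3 - 555*r^2 - 864*r - 120)/(r^9 + 21*r^8 + 147*r^7 + 319*r^6 - 336*r^5 - 1176*r^4 + 192*r^3 + 1344*r^2 - 512)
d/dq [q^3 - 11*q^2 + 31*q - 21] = 3*q^2 - 22*q + 31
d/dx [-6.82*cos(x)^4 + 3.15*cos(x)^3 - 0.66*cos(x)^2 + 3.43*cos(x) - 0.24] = (27.28*cos(x)^3 - 9.45*cos(x)^2 + 1.32*cos(x) - 3.43)*sin(x)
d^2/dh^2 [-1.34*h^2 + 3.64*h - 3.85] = -2.68000000000000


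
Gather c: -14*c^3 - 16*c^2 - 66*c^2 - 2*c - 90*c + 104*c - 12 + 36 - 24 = -14*c^3 - 82*c^2 + 12*c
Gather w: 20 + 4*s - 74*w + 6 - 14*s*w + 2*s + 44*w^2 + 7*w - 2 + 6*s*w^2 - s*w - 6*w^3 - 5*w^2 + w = 6*s - 6*w^3 + w^2*(6*s + 39) + w*(-15*s - 66) + 24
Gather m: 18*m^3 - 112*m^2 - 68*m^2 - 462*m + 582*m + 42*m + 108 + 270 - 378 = 18*m^3 - 180*m^2 + 162*m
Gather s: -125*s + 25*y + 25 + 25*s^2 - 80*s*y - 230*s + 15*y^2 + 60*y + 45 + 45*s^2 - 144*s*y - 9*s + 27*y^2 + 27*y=70*s^2 + s*(-224*y - 364) + 42*y^2 + 112*y + 70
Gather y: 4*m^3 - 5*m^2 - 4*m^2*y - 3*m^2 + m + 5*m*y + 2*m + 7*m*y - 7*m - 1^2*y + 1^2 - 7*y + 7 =4*m^3 - 8*m^2 - 4*m + y*(-4*m^2 + 12*m - 8) + 8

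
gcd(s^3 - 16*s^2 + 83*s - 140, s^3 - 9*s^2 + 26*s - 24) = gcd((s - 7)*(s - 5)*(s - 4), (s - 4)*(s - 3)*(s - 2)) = s - 4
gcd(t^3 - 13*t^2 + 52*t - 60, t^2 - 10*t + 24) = t - 6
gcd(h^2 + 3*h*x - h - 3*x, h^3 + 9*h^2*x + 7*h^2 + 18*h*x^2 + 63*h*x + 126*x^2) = h + 3*x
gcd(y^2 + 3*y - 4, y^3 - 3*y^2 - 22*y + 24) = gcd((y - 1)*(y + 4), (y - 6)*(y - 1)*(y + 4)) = y^2 + 3*y - 4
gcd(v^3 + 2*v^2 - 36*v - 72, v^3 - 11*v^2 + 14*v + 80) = v + 2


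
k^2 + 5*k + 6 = (k + 2)*(k + 3)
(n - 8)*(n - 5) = n^2 - 13*n + 40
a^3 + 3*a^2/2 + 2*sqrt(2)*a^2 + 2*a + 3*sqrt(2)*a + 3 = (a + 3/2)*(a + sqrt(2))^2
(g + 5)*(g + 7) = g^2 + 12*g + 35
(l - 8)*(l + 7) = l^2 - l - 56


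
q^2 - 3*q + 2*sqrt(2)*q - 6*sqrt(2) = (q - 3)*(q + 2*sqrt(2))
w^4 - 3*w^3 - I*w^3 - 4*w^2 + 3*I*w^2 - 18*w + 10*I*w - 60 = (w - 5)*(w + 2)*(w - 3*I)*(w + 2*I)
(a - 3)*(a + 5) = a^2 + 2*a - 15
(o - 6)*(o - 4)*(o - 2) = o^3 - 12*o^2 + 44*o - 48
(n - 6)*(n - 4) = n^2 - 10*n + 24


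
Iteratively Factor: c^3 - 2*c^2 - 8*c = (c + 2)*(c^2 - 4*c) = (c - 4)*(c + 2)*(c)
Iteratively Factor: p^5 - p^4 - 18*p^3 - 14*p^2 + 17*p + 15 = (p + 1)*(p^4 - 2*p^3 - 16*p^2 + 2*p + 15) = (p + 1)^2*(p^3 - 3*p^2 - 13*p + 15) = (p + 1)^2*(p + 3)*(p^2 - 6*p + 5) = (p - 5)*(p + 1)^2*(p + 3)*(p - 1)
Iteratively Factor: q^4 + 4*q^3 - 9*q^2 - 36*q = (q + 3)*(q^3 + q^2 - 12*q) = (q - 3)*(q + 3)*(q^2 + 4*q) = q*(q - 3)*(q + 3)*(q + 4)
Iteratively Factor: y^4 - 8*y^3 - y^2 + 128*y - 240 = (y + 4)*(y^3 - 12*y^2 + 47*y - 60) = (y - 5)*(y + 4)*(y^2 - 7*y + 12) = (y - 5)*(y - 4)*(y + 4)*(y - 3)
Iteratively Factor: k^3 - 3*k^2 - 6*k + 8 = (k + 2)*(k^2 - 5*k + 4) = (k - 4)*(k + 2)*(k - 1)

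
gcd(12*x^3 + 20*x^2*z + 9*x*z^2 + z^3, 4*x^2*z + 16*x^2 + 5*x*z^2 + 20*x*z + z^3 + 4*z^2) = x + z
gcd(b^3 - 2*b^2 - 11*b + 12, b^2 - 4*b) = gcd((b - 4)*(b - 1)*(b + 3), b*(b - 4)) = b - 4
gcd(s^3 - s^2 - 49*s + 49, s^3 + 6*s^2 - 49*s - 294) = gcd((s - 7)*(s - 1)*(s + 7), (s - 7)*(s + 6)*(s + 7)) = s^2 - 49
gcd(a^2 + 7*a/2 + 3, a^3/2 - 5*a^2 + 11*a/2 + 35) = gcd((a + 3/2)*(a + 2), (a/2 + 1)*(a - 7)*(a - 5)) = a + 2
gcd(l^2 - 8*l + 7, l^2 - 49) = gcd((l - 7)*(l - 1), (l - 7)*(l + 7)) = l - 7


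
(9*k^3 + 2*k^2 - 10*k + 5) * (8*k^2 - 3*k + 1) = 72*k^5 - 11*k^4 - 77*k^3 + 72*k^2 - 25*k + 5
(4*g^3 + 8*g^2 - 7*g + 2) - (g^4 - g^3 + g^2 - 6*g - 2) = -g^4 + 5*g^3 + 7*g^2 - g + 4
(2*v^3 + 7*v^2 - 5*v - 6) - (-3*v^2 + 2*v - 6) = 2*v^3 + 10*v^2 - 7*v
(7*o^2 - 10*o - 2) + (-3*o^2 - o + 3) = 4*o^2 - 11*o + 1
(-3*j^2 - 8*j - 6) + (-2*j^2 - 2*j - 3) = -5*j^2 - 10*j - 9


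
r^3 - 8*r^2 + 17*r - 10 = (r - 5)*(r - 2)*(r - 1)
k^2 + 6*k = k*(k + 6)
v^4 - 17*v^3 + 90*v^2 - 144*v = v*(v - 8)*(v - 6)*(v - 3)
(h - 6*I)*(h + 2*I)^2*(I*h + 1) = I*h^4 + 3*h^3 + 18*I*h^2 - 4*h + 24*I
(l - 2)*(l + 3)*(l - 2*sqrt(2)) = l^3 - 2*sqrt(2)*l^2 + l^2 - 6*l - 2*sqrt(2)*l + 12*sqrt(2)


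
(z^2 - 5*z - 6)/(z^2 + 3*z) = (z^2 - 5*z - 6)/(z*(z + 3))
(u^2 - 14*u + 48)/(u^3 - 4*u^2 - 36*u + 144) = (u - 8)/(u^2 + 2*u - 24)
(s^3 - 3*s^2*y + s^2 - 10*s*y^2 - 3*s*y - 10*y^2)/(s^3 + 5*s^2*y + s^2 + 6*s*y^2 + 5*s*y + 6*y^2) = (s - 5*y)/(s + 3*y)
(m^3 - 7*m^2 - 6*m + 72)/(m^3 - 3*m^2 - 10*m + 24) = (m - 6)/(m - 2)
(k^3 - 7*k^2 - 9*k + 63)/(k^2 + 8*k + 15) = (k^2 - 10*k + 21)/(k + 5)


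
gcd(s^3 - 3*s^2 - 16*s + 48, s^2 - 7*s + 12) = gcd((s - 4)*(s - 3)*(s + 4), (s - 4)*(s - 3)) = s^2 - 7*s + 12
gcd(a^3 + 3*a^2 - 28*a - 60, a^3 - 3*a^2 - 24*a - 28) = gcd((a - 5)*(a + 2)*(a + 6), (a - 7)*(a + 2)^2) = a + 2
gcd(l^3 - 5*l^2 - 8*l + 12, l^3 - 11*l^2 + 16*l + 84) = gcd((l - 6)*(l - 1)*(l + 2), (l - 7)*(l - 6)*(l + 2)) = l^2 - 4*l - 12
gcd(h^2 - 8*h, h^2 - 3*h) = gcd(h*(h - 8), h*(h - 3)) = h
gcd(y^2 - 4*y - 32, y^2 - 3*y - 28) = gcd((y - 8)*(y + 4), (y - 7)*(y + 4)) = y + 4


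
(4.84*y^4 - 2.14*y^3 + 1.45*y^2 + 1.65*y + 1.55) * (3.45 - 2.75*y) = -13.31*y^5 + 22.583*y^4 - 11.3705*y^3 + 0.465000000000001*y^2 + 1.43*y + 5.3475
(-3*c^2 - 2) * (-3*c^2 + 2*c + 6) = 9*c^4 - 6*c^3 - 12*c^2 - 4*c - 12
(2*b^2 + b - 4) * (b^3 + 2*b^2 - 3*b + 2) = 2*b^5 + 5*b^4 - 8*b^3 - 7*b^2 + 14*b - 8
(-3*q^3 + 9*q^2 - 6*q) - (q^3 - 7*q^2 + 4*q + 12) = -4*q^3 + 16*q^2 - 10*q - 12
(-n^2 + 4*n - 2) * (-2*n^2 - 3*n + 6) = 2*n^4 - 5*n^3 - 14*n^2 + 30*n - 12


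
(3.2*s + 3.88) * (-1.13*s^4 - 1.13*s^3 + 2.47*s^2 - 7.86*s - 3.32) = -3.616*s^5 - 8.0004*s^4 + 3.5196*s^3 - 15.5684*s^2 - 41.1208*s - 12.8816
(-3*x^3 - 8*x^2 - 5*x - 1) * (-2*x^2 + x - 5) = 6*x^5 + 13*x^4 + 17*x^3 + 37*x^2 + 24*x + 5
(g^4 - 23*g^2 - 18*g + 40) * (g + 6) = g^5 + 6*g^4 - 23*g^3 - 156*g^2 - 68*g + 240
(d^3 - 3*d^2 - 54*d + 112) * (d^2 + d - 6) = d^5 - 2*d^4 - 63*d^3 + 76*d^2 + 436*d - 672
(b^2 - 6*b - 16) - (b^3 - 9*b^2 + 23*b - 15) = -b^3 + 10*b^2 - 29*b - 1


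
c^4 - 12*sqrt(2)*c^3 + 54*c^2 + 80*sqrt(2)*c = c*(c - 8*sqrt(2))*(c - 5*sqrt(2))*(c + sqrt(2))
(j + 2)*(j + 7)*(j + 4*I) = j^3 + 9*j^2 + 4*I*j^2 + 14*j + 36*I*j + 56*I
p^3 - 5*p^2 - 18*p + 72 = (p - 6)*(p - 3)*(p + 4)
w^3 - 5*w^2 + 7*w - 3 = (w - 3)*(w - 1)^2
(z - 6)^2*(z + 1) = z^3 - 11*z^2 + 24*z + 36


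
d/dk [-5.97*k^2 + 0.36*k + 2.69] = 0.36 - 11.94*k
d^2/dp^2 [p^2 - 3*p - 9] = 2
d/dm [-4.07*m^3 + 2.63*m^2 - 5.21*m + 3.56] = -12.21*m^2 + 5.26*m - 5.21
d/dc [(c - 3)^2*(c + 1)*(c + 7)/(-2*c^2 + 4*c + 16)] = (-c^5 + 2*c^4 + 20*c^3 + 7*c^2 - 193*c + 57)/(c^4 - 4*c^3 - 12*c^2 + 32*c + 64)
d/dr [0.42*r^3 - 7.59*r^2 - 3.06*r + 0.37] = 1.26*r^2 - 15.18*r - 3.06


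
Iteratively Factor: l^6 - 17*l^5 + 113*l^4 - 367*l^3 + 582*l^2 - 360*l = (l - 5)*(l^5 - 12*l^4 + 53*l^3 - 102*l^2 + 72*l) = (l - 5)*(l - 3)*(l^4 - 9*l^3 + 26*l^2 - 24*l) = (l - 5)*(l - 4)*(l - 3)*(l^3 - 5*l^2 + 6*l) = (l - 5)*(l - 4)*(l - 3)^2*(l^2 - 2*l) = l*(l - 5)*(l - 4)*(l - 3)^2*(l - 2)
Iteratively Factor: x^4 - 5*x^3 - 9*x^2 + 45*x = (x - 3)*(x^3 - 2*x^2 - 15*x) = (x - 5)*(x - 3)*(x^2 + 3*x) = x*(x - 5)*(x - 3)*(x + 3)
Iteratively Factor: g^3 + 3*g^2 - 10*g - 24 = (g - 3)*(g^2 + 6*g + 8) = (g - 3)*(g + 4)*(g + 2)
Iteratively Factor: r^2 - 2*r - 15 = (r + 3)*(r - 5)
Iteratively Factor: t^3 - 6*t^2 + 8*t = (t)*(t^2 - 6*t + 8) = t*(t - 2)*(t - 4)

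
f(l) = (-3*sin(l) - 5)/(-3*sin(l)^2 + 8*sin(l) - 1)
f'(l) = (6*sin(l)*cos(l) - 8*cos(l))*(-3*sin(l) - 5)/(-3*sin(l)^2 + 8*sin(l) - 1)^2 - 3*cos(l)/(-3*sin(l)^2 + 8*sin(l) - 1) = (-9*sin(l)^2 - 30*sin(l) + 43)*cos(l)/(3*sin(l)^2 - 8*sin(l) + 1)^2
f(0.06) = 9.75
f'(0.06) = 145.70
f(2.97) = -19.79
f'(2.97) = -477.69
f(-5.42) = -2.18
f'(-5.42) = 0.87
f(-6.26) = 6.21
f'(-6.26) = 63.49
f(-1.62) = 0.17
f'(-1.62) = -0.02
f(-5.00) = -2.01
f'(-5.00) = 0.11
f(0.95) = -2.11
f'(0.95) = 0.59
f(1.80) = -2.01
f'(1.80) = -0.08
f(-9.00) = 0.78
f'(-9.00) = -2.12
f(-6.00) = -5.83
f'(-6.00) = 32.49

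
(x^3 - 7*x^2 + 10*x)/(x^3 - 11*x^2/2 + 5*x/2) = 2*(x - 2)/(2*x - 1)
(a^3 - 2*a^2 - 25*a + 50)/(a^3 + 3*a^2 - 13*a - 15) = (a^2 - 7*a + 10)/(a^2 - 2*a - 3)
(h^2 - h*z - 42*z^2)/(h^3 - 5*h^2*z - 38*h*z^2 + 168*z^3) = 1/(h - 4*z)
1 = 1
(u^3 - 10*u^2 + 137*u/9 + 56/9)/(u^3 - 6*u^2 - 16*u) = (u^2 - 2*u - 7/9)/(u*(u + 2))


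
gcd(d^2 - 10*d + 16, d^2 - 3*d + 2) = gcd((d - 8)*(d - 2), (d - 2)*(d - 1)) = d - 2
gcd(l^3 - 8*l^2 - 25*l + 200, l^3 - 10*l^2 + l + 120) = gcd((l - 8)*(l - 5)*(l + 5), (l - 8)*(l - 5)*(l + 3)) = l^2 - 13*l + 40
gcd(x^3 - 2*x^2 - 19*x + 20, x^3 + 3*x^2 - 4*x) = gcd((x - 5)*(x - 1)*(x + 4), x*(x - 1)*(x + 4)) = x^2 + 3*x - 4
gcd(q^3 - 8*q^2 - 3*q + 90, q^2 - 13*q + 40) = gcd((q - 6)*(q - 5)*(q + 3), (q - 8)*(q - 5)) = q - 5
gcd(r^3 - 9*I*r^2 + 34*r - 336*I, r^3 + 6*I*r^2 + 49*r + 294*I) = r^2 - I*r + 42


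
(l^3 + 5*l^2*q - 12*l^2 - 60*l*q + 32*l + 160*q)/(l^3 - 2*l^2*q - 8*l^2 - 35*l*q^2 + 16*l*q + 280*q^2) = (4 - l)/(-l + 7*q)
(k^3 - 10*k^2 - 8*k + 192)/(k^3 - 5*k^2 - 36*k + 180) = (k^2 - 4*k - 32)/(k^2 + k - 30)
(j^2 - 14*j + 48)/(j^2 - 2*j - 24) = (j - 8)/(j + 4)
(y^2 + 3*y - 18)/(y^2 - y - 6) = (y + 6)/(y + 2)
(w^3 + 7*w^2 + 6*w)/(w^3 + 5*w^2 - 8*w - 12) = w/(w - 2)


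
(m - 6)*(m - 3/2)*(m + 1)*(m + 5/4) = m^4 - 21*m^3/4 - 53*m^2/8 + 87*m/8 + 45/4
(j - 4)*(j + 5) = j^2 + j - 20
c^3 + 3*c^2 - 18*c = c*(c - 3)*(c + 6)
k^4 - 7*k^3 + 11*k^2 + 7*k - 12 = (k - 4)*(k - 3)*(k - 1)*(k + 1)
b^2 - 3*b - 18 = (b - 6)*(b + 3)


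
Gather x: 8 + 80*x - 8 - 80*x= 0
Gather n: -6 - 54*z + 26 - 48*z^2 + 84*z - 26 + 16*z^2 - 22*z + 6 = -32*z^2 + 8*z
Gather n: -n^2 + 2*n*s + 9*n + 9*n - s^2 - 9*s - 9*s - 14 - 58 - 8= -n^2 + n*(2*s + 18) - s^2 - 18*s - 80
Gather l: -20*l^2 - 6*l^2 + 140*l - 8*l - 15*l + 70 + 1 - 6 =-26*l^2 + 117*l + 65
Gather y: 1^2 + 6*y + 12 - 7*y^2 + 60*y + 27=-7*y^2 + 66*y + 40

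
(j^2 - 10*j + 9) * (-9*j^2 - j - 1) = -9*j^4 + 89*j^3 - 72*j^2 + j - 9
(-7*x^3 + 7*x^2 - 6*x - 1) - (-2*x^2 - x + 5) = -7*x^3 + 9*x^2 - 5*x - 6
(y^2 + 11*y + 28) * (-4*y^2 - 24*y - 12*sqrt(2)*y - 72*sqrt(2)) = -4*y^4 - 68*y^3 - 12*sqrt(2)*y^3 - 376*y^2 - 204*sqrt(2)*y^2 - 1128*sqrt(2)*y - 672*y - 2016*sqrt(2)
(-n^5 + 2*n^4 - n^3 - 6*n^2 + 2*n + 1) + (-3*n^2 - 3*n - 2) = -n^5 + 2*n^4 - n^3 - 9*n^2 - n - 1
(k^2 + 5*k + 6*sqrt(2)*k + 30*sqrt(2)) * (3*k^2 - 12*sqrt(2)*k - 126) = 3*k^4 + 6*sqrt(2)*k^3 + 15*k^3 - 270*k^2 + 30*sqrt(2)*k^2 - 1350*k - 756*sqrt(2)*k - 3780*sqrt(2)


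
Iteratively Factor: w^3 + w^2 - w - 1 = (w + 1)*(w^2 - 1) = (w - 1)*(w + 1)*(w + 1)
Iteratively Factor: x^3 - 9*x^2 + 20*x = (x - 4)*(x^2 - 5*x) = (x - 5)*(x - 4)*(x)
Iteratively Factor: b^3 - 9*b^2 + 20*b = (b - 5)*(b^2 - 4*b) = b*(b - 5)*(b - 4)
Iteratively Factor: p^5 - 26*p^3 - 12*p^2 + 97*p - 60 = (p + 4)*(p^4 - 4*p^3 - 10*p^2 + 28*p - 15) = (p - 5)*(p + 4)*(p^3 + p^2 - 5*p + 3) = (p - 5)*(p + 3)*(p + 4)*(p^2 - 2*p + 1) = (p - 5)*(p - 1)*(p + 3)*(p + 4)*(p - 1)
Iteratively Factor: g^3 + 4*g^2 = (g + 4)*(g^2) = g*(g + 4)*(g)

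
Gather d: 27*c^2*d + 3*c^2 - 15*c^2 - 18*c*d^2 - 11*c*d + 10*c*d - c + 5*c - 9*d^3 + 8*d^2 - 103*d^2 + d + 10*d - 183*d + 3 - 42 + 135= -12*c^2 + 4*c - 9*d^3 + d^2*(-18*c - 95) + d*(27*c^2 - c - 172) + 96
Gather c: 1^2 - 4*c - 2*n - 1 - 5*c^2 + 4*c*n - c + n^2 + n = -5*c^2 + c*(4*n - 5) + n^2 - n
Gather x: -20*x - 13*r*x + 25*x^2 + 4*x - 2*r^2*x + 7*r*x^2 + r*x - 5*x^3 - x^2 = -5*x^3 + x^2*(7*r + 24) + x*(-2*r^2 - 12*r - 16)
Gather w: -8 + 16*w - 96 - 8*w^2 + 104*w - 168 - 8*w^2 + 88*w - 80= -16*w^2 + 208*w - 352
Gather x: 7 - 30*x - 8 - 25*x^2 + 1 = -25*x^2 - 30*x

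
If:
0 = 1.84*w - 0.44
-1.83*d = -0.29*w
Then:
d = 0.04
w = 0.24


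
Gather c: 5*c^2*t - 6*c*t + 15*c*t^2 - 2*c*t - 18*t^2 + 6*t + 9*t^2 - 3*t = 5*c^2*t + c*(15*t^2 - 8*t) - 9*t^2 + 3*t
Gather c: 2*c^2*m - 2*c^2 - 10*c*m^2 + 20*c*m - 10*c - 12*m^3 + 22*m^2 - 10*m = c^2*(2*m - 2) + c*(-10*m^2 + 20*m - 10) - 12*m^3 + 22*m^2 - 10*m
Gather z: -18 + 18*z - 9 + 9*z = 27*z - 27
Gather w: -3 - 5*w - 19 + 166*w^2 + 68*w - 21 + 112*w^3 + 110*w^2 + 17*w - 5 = 112*w^3 + 276*w^2 + 80*w - 48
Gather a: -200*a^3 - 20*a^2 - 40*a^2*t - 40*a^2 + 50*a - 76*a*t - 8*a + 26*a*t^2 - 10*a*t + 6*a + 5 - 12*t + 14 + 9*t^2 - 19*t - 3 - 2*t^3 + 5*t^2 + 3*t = -200*a^3 + a^2*(-40*t - 60) + a*(26*t^2 - 86*t + 48) - 2*t^3 + 14*t^2 - 28*t + 16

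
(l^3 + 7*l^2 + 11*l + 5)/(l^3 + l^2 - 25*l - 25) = (l + 1)/(l - 5)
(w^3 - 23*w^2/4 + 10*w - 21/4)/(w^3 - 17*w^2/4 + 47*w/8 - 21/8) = 2*(w - 3)/(2*w - 3)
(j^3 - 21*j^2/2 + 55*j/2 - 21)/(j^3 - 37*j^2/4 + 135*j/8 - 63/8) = 4*(j - 2)/(4*j - 3)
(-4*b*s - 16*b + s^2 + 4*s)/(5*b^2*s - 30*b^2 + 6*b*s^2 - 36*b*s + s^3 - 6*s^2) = (-4*b*s - 16*b + s^2 + 4*s)/(5*b^2*s - 30*b^2 + 6*b*s^2 - 36*b*s + s^3 - 6*s^2)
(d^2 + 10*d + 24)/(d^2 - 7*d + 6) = (d^2 + 10*d + 24)/(d^2 - 7*d + 6)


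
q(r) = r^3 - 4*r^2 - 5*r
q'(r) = 3*r^2 - 8*r - 5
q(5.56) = 20.43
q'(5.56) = 43.26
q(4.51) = -12.18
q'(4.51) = 19.94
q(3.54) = -23.46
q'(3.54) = 4.27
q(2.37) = -21.01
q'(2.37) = -7.11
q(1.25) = -10.55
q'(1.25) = -10.31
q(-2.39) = -24.55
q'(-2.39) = 31.26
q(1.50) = -13.12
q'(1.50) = -10.25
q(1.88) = -16.89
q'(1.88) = -9.44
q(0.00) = 0.00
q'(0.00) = -5.00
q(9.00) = 360.00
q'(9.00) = 166.00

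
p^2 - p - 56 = (p - 8)*(p + 7)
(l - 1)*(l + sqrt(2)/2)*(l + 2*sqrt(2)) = l^3 - l^2 + 5*sqrt(2)*l^2/2 - 5*sqrt(2)*l/2 + 2*l - 2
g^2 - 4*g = g*(g - 4)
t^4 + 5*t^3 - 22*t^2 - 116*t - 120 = (t - 5)*(t + 2)^2*(t + 6)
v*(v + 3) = v^2 + 3*v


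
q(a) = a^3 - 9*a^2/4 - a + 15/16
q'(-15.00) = 741.50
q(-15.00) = -3865.31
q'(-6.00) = 134.00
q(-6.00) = -290.06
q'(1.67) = -0.15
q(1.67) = -2.35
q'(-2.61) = 31.18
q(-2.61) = -29.56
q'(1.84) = 0.88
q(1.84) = -2.29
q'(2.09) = 2.70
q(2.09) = -1.85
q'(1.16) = -2.18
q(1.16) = -1.69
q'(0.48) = -2.47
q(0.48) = 0.05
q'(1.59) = -0.57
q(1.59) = -2.32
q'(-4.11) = 68.17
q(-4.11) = -102.39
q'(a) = 3*a^2 - 9*a/2 - 1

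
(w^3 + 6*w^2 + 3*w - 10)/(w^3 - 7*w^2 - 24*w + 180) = (w^2 + w - 2)/(w^2 - 12*w + 36)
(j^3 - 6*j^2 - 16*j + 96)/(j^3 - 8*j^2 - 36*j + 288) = (j^2 - 16)/(j^2 - 2*j - 48)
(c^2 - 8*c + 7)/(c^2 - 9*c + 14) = (c - 1)/(c - 2)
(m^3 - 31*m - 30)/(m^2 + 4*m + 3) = (m^2 - m - 30)/(m + 3)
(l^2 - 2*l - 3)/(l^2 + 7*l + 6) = (l - 3)/(l + 6)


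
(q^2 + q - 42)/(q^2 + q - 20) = (q^2 + q - 42)/(q^2 + q - 20)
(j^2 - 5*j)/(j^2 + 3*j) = (j - 5)/(j + 3)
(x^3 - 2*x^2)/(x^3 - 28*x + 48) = x^2/(x^2 + 2*x - 24)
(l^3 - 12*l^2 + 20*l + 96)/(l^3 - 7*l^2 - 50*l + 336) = (l + 2)/(l + 7)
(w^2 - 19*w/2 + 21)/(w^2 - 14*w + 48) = (w - 7/2)/(w - 8)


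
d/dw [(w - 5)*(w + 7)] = 2*w + 2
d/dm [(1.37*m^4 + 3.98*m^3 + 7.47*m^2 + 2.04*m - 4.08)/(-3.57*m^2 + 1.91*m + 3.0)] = (-9.7818*m^5 - 6.3585*m^4 + 31.6436*m^3 + 57.3705*m^2 + 15.6888*m + 13.9128)/(12.7449*m^4 - 13.6374*m^3 - 17.7719*m^2 + 11.46*m + 9.0)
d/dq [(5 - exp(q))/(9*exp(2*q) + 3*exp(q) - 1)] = (9*exp(2*q) - 90*exp(q) - 14)*exp(q)/(81*exp(4*q) + 54*exp(3*q) - 9*exp(2*q) - 6*exp(q) + 1)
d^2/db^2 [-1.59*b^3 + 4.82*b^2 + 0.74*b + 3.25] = 9.64 - 9.54*b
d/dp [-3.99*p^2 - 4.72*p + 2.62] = -7.98*p - 4.72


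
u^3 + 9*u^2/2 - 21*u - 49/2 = (u - 7/2)*(u + 1)*(u + 7)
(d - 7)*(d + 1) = d^2 - 6*d - 7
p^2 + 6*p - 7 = (p - 1)*(p + 7)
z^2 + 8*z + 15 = (z + 3)*(z + 5)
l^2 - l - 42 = (l - 7)*(l + 6)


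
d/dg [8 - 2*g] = -2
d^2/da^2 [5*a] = 0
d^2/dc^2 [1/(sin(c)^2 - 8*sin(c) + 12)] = 2*(-2*sin(c)^4 + 12*sin(c)^3 - 5*sin(c)^2 - 72*sin(c) + 52)/(sin(c)^2 - 8*sin(c) + 12)^3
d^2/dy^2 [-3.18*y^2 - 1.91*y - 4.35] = -6.36000000000000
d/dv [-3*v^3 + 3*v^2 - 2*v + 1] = -9*v^2 + 6*v - 2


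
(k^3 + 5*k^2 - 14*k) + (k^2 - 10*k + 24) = k^3 + 6*k^2 - 24*k + 24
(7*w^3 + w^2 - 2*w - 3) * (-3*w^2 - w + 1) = -21*w^5 - 10*w^4 + 12*w^3 + 12*w^2 + w - 3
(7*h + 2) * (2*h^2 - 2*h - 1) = 14*h^3 - 10*h^2 - 11*h - 2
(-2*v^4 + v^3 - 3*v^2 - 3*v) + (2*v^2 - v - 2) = -2*v^4 + v^3 - v^2 - 4*v - 2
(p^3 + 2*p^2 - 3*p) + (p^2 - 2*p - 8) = p^3 + 3*p^2 - 5*p - 8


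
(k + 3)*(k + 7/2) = k^2 + 13*k/2 + 21/2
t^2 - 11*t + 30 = (t - 6)*(t - 5)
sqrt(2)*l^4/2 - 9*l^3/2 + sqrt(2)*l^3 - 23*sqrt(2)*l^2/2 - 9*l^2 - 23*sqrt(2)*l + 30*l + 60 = (l - 6*sqrt(2))*(l - sqrt(2))*(l + 5*sqrt(2)/2)*(sqrt(2)*l/2 + sqrt(2))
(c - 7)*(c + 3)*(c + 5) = c^3 + c^2 - 41*c - 105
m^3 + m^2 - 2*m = m*(m - 1)*(m + 2)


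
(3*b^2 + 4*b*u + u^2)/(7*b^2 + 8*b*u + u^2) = (3*b + u)/(7*b + u)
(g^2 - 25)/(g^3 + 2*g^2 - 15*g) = (g - 5)/(g*(g - 3))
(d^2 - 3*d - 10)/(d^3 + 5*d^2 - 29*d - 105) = (d + 2)/(d^2 + 10*d + 21)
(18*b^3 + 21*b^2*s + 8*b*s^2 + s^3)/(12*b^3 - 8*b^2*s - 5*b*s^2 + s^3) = (9*b^2 + 6*b*s + s^2)/(6*b^2 - 7*b*s + s^2)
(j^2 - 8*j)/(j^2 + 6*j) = (j - 8)/(j + 6)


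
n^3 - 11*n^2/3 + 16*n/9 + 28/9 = (n - 7/3)*(n - 2)*(n + 2/3)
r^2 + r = r*(r + 1)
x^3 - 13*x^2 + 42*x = x*(x - 7)*(x - 6)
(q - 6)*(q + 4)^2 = q^3 + 2*q^2 - 32*q - 96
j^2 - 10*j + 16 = (j - 8)*(j - 2)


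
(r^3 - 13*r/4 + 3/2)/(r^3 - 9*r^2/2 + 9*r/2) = (r^2 + 3*r/2 - 1)/(r*(r - 3))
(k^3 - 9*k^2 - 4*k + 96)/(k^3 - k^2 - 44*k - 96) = (k - 4)/(k + 4)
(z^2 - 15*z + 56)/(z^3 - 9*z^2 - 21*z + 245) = (z - 8)/(z^2 - 2*z - 35)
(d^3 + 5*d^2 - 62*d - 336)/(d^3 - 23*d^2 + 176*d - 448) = (d^2 + 13*d + 42)/(d^2 - 15*d + 56)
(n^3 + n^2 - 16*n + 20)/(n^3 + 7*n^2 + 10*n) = (n^2 - 4*n + 4)/(n*(n + 2))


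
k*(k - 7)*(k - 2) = k^3 - 9*k^2 + 14*k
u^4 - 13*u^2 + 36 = (u - 3)*(u - 2)*(u + 2)*(u + 3)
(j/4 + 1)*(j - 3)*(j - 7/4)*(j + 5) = j^4/4 + 17*j^3/16 - 35*j^2/8 - 191*j/16 + 105/4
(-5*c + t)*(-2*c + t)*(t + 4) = 10*c^2*t + 40*c^2 - 7*c*t^2 - 28*c*t + t^3 + 4*t^2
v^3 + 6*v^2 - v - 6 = (v - 1)*(v + 1)*(v + 6)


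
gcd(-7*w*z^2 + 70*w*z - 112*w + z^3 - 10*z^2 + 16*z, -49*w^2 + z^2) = -7*w + z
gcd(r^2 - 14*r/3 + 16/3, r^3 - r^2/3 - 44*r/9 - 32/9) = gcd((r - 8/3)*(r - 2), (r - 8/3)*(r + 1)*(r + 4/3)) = r - 8/3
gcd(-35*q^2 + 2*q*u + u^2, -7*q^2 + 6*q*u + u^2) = 7*q + u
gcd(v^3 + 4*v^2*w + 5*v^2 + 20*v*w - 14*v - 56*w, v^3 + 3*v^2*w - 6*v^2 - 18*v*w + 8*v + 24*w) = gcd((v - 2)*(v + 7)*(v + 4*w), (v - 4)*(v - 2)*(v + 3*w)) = v - 2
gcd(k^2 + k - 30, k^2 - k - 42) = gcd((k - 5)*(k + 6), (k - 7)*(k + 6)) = k + 6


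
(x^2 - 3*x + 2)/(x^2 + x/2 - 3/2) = 2*(x - 2)/(2*x + 3)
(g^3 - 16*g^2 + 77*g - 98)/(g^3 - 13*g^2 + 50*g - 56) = (g - 7)/(g - 4)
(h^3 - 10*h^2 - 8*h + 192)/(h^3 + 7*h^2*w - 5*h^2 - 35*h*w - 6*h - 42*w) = (h^2 - 4*h - 32)/(h^2 + 7*h*w + h + 7*w)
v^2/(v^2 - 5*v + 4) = v^2/(v^2 - 5*v + 4)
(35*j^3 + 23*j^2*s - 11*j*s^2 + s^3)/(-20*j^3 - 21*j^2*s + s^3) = (-7*j + s)/(4*j + s)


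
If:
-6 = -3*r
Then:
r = 2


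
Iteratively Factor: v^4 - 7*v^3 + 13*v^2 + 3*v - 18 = (v - 3)*(v^3 - 4*v^2 + v + 6) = (v - 3)*(v + 1)*(v^2 - 5*v + 6) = (v - 3)*(v - 2)*(v + 1)*(v - 3)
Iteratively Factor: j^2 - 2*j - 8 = (j - 4)*(j + 2)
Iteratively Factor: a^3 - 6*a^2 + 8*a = (a)*(a^2 - 6*a + 8) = a*(a - 4)*(a - 2)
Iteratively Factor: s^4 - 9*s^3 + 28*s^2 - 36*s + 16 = (s - 1)*(s^3 - 8*s^2 + 20*s - 16) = (s - 2)*(s - 1)*(s^2 - 6*s + 8) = (s - 2)^2*(s - 1)*(s - 4)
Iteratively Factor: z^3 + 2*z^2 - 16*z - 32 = (z + 4)*(z^2 - 2*z - 8) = (z + 2)*(z + 4)*(z - 4)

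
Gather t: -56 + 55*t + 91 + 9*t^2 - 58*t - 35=9*t^2 - 3*t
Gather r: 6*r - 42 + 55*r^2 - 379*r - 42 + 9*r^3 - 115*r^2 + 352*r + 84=9*r^3 - 60*r^2 - 21*r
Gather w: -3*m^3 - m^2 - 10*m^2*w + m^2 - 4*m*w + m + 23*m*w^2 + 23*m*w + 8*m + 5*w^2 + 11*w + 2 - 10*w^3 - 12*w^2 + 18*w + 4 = -3*m^3 + 9*m - 10*w^3 + w^2*(23*m - 7) + w*(-10*m^2 + 19*m + 29) + 6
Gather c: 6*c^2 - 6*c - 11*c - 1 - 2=6*c^2 - 17*c - 3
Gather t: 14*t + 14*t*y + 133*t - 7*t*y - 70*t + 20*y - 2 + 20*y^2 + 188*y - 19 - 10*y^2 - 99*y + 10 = t*(7*y + 77) + 10*y^2 + 109*y - 11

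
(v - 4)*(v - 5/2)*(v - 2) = v^3 - 17*v^2/2 + 23*v - 20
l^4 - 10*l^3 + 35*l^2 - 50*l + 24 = (l - 4)*(l - 3)*(l - 2)*(l - 1)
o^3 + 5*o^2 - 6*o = o*(o - 1)*(o + 6)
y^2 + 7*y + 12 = (y + 3)*(y + 4)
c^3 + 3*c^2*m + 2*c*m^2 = c*(c + m)*(c + 2*m)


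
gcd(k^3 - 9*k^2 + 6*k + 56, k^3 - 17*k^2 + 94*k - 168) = k^2 - 11*k + 28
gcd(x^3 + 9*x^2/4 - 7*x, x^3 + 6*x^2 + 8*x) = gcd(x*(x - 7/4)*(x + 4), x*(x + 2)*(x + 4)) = x^2 + 4*x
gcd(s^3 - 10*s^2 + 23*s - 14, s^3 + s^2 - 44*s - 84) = s - 7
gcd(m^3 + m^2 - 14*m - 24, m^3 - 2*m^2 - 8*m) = m^2 - 2*m - 8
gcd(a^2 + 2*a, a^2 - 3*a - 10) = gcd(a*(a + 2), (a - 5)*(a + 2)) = a + 2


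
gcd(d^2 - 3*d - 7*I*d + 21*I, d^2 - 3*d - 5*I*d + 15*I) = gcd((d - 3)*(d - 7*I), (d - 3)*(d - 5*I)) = d - 3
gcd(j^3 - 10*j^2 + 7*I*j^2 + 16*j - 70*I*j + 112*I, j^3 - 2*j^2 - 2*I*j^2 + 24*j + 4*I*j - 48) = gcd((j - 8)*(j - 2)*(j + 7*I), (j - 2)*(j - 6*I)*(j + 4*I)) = j - 2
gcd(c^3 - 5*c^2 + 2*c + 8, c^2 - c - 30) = 1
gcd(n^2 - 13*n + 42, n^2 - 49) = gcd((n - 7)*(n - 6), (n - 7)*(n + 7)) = n - 7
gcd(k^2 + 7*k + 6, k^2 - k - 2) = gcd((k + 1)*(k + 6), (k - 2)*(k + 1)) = k + 1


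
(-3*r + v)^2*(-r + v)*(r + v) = -9*r^4 + 6*r^3*v + 8*r^2*v^2 - 6*r*v^3 + v^4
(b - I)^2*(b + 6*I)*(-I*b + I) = -I*b^4 + 4*b^3 + I*b^3 - 4*b^2 - 11*I*b^2 - 6*b + 11*I*b + 6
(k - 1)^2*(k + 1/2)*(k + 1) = k^4 - k^3/2 - 3*k^2/2 + k/2 + 1/2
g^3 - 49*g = g*(g - 7)*(g + 7)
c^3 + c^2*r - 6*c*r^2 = c*(c - 2*r)*(c + 3*r)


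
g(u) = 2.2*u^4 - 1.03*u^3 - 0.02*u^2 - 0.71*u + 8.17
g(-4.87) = 1367.60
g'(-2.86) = -231.73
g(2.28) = 53.69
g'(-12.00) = -15651.59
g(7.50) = 6528.13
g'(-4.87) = -1090.21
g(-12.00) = 47412.85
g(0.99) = 8.56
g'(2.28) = 87.44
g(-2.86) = 181.33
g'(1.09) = 6.97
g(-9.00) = 15198.01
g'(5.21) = 1159.71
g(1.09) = 9.14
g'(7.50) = 3537.68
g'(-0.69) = -5.04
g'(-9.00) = -6665.84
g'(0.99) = 4.76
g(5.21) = 1479.23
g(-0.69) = 9.49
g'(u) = 8.8*u^3 - 3.09*u^2 - 0.04*u - 0.71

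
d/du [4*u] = 4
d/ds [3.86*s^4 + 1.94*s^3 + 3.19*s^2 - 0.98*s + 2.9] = 15.44*s^3 + 5.82*s^2 + 6.38*s - 0.98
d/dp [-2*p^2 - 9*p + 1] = -4*p - 9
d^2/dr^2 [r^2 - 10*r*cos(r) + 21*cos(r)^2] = 10*r*cos(r) + 84*sin(r)^2 + 20*sin(r) - 40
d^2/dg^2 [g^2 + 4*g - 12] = 2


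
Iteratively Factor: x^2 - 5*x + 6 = (x - 2)*(x - 3)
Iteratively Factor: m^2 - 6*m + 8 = (m - 2)*(m - 4)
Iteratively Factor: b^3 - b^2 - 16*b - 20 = (b + 2)*(b^2 - 3*b - 10) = (b - 5)*(b + 2)*(b + 2)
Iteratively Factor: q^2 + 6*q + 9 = (q + 3)*(q + 3)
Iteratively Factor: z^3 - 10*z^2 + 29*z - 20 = (z - 5)*(z^2 - 5*z + 4) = (z - 5)*(z - 1)*(z - 4)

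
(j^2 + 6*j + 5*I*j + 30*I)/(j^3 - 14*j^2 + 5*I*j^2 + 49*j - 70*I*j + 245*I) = (j + 6)/(j^2 - 14*j + 49)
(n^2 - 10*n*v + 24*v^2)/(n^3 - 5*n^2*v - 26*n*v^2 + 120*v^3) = 1/(n + 5*v)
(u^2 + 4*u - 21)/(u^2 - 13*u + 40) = (u^2 + 4*u - 21)/(u^2 - 13*u + 40)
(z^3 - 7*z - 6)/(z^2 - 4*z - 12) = (z^2 - 2*z - 3)/(z - 6)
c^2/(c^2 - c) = c/(c - 1)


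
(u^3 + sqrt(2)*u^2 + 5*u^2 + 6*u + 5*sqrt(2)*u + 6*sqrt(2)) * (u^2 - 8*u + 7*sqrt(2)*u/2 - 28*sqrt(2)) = u^5 - 3*u^4 + 9*sqrt(2)*u^4/2 - 27*u^3 - 27*sqrt(2)*u^3/2 - 153*sqrt(2)*u^2 - 69*u^2 - 216*sqrt(2)*u - 238*u - 336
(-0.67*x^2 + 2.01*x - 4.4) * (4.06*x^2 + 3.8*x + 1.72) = -2.7202*x^4 + 5.6146*x^3 - 11.3784*x^2 - 13.2628*x - 7.568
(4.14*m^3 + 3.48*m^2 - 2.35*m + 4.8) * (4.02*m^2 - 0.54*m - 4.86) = 16.6428*m^5 + 11.754*m^4 - 31.4466*m^3 + 3.6522*m^2 + 8.829*m - 23.328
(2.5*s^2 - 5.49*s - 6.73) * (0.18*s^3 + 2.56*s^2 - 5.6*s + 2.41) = 0.45*s^5 + 5.4118*s^4 - 29.2658*s^3 + 19.5402*s^2 + 24.4571*s - 16.2193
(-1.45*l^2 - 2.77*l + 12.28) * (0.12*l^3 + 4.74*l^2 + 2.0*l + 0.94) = -0.174*l^5 - 7.2054*l^4 - 14.5562*l^3 + 51.3042*l^2 + 21.9562*l + 11.5432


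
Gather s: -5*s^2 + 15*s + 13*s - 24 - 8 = -5*s^2 + 28*s - 32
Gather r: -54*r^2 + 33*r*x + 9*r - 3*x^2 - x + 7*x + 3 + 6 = -54*r^2 + r*(33*x + 9) - 3*x^2 + 6*x + 9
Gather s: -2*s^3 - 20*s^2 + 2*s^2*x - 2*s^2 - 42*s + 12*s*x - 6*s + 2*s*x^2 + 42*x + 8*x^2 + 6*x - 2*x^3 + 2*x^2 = -2*s^3 + s^2*(2*x - 22) + s*(2*x^2 + 12*x - 48) - 2*x^3 + 10*x^2 + 48*x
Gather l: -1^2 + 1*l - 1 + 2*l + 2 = 3*l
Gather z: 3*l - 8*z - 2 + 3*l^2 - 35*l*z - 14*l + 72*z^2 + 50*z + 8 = 3*l^2 - 11*l + 72*z^2 + z*(42 - 35*l) + 6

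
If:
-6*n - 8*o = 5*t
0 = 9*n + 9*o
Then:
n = 5*t/2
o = -5*t/2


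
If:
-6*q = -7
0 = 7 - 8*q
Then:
No Solution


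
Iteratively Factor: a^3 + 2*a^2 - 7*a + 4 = (a - 1)*(a^2 + 3*a - 4) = (a - 1)*(a + 4)*(a - 1)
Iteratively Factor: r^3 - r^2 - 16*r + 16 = (r + 4)*(r^2 - 5*r + 4) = (r - 1)*(r + 4)*(r - 4)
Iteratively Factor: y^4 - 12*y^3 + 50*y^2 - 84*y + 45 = (y - 3)*(y^3 - 9*y^2 + 23*y - 15) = (y - 5)*(y - 3)*(y^2 - 4*y + 3) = (y - 5)*(y - 3)*(y - 1)*(y - 3)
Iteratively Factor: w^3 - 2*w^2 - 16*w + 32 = (w - 4)*(w^2 + 2*w - 8) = (w - 4)*(w + 4)*(w - 2)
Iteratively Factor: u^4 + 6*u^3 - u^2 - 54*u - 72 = (u + 3)*(u^3 + 3*u^2 - 10*u - 24) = (u - 3)*(u + 3)*(u^2 + 6*u + 8) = (u - 3)*(u + 3)*(u + 4)*(u + 2)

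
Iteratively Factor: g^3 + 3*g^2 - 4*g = (g)*(g^2 + 3*g - 4) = g*(g - 1)*(g + 4)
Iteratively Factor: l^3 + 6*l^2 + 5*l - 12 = (l + 4)*(l^2 + 2*l - 3) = (l + 3)*(l + 4)*(l - 1)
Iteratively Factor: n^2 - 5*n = (n)*(n - 5)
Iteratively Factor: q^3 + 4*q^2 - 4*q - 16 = (q + 4)*(q^2 - 4) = (q + 2)*(q + 4)*(q - 2)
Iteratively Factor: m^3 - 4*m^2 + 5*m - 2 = (m - 1)*(m^2 - 3*m + 2) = (m - 1)^2*(m - 2)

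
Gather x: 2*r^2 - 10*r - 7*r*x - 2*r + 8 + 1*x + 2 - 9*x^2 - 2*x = 2*r^2 - 12*r - 9*x^2 + x*(-7*r - 1) + 10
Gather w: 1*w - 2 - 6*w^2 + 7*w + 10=-6*w^2 + 8*w + 8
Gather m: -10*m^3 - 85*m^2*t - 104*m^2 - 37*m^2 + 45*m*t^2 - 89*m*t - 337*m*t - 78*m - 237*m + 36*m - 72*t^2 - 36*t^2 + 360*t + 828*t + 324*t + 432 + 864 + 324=-10*m^3 + m^2*(-85*t - 141) + m*(45*t^2 - 426*t - 279) - 108*t^2 + 1512*t + 1620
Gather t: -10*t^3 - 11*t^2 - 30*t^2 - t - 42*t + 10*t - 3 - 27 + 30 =-10*t^3 - 41*t^2 - 33*t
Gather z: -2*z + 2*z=0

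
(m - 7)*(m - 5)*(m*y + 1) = m^3*y - 12*m^2*y + m^2 + 35*m*y - 12*m + 35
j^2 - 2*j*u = j*(j - 2*u)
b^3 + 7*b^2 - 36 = (b - 2)*(b + 3)*(b + 6)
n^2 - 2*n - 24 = (n - 6)*(n + 4)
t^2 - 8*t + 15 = (t - 5)*(t - 3)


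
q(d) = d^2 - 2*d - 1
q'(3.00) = 4.00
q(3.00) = 2.00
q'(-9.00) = -20.00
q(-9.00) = 98.00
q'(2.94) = 3.88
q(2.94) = 1.76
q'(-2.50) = -7.00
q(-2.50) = 10.25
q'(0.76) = -0.48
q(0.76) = -1.94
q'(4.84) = 7.68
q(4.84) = 12.75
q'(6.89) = 11.78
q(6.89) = 32.69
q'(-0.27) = -2.54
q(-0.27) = -0.39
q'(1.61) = 1.22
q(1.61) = -1.63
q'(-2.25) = -6.50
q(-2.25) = 8.56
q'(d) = 2*d - 2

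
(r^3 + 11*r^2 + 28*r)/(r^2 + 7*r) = r + 4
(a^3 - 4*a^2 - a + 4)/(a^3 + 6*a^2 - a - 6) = (a - 4)/(a + 6)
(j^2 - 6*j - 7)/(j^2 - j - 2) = (j - 7)/(j - 2)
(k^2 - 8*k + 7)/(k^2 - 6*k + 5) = (k - 7)/(k - 5)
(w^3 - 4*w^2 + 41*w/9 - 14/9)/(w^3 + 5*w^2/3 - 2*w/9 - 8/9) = (3*w^2 - 10*w + 7)/(3*w^2 + 7*w + 4)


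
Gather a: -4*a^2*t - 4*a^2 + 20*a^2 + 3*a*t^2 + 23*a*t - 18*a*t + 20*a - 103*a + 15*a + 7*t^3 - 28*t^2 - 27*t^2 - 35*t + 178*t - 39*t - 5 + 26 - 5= a^2*(16 - 4*t) + a*(3*t^2 + 5*t - 68) + 7*t^3 - 55*t^2 + 104*t + 16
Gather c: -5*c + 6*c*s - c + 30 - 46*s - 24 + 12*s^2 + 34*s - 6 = c*(6*s - 6) + 12*s^2 - 12*s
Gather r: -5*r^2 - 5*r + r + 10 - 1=-5*r^2 - 4*r + 9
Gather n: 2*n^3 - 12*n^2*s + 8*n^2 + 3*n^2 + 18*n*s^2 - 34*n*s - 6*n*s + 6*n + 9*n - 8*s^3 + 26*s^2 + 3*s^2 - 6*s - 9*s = 2*n^3 + n^2*(11 - 12*s) + n*(18*s^2 - 40*s + 15) - 8*s^3 + 29*s^2 - 15*s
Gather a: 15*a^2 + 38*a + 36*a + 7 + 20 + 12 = 15*a^2 + 74*a + 39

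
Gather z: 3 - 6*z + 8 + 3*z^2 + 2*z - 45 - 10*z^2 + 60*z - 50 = -7*z^2 + 56*z - 84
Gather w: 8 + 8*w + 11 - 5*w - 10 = 3*w + 9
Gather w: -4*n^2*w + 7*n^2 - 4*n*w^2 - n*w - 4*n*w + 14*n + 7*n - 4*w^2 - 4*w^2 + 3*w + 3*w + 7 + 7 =7*n^2 + 21*n + w^2*(-4*n - 8) + w*(-4*n^2 - 5*n + 6) + 14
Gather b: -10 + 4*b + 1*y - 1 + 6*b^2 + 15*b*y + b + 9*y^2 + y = 6*b^2 + b*(15*y + 5) + 9*y^2 + 2*y - 11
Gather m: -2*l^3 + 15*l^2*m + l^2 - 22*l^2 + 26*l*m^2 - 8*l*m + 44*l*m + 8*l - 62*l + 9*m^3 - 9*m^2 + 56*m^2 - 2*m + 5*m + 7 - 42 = -2*l^3 - 21*l^2 - 54*l + 9*m^3 + m^2*(26*l + 47) + m*(15*l^2 + 36*l + 3) - 35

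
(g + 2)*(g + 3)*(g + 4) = g^3 + 9*g^2 + 26*g + 24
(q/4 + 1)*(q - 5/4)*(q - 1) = q^3/4 + 7*q^2/16 - 31*q/16 + 5/4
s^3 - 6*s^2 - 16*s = s*(s - 8)*(s + 2)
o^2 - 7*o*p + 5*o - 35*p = (o + 5)*(o - 7*p)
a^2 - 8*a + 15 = (a - 5)*(a - 3)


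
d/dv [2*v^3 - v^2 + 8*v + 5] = 6*v^2 - 2*v + 8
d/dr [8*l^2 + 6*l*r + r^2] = 6*l + 2*r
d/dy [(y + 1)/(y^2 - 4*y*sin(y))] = (4*y^2*cos(y) - y^2 + 4*y*cos(y) - 2*y + 4*sin(y))/(y^2*(y - 4*sin(y))^2)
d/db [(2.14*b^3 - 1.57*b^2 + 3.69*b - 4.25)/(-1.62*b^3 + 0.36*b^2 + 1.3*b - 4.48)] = (-1.773*b^4 + 17.5196*b^3 - 52.786*b^2 + 17.1272*b - 11.0062)/(2.6244*b^6 - 1.1664*b^5 - 4.0824*b^4 + 15.4512*b^3 - 1.5356*b^2 - 11.648*b + 20.0704)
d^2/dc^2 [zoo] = 0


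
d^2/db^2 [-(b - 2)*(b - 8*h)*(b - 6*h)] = -6*b + 28*h + 4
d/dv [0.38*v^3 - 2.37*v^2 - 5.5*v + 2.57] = 1.14*v^2 - 4.74*v - 5.5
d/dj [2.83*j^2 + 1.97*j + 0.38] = 5.66*j + 1.97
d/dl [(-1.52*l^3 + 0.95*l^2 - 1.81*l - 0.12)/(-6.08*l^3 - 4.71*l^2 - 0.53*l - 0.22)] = (12.9352*l^4 - 20.3984*l^3 - 10.2142*l^2 - 1.5484*l + 0.3346)/(36.9664*l^6 + 57.2736*l^5 + 28.6289*l^4 + 7.6678*l^3 + 2.3533*l^2 + 0.2332*l + 0.0484)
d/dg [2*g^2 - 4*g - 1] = 4*g - 4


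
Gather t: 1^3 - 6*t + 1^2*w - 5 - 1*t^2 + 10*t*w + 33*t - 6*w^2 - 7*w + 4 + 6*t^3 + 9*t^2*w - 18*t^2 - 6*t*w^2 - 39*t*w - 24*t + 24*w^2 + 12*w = 6*t^3 + t^2*(9*w - 19) + t*(-6*w^2 - 29*w + 3) + 18*w^2 + 6*w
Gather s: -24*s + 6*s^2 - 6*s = 6*s^2 - 30*s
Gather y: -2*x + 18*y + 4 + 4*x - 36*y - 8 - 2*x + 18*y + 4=0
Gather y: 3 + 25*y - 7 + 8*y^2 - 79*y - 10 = 8*y^2 - 54*y - 14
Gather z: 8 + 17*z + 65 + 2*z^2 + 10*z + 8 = 2*z^2 + 27*z + 81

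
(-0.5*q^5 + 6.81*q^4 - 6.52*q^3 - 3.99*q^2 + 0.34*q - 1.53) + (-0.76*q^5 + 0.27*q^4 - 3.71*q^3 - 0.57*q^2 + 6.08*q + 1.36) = -1.26*q^5 + 7.08*q^4 - 10.23*q^3 - 4.56*q^2 + 6.42*q - 0.17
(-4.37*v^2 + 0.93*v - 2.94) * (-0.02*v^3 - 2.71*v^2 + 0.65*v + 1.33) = 0.0874*v^5 + 11.8241*v^4 - 5.302*v^3 + 2.7598*v^2 - 0.6741*v - 3.9102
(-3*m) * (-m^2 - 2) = 3*m^3 + 6*m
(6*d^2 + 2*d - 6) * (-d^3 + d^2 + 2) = -6*d^5 + 4*d^4 + 8*d^3 + 6*d^2 + 4*d - 12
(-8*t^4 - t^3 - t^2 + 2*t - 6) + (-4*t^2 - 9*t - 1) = -8*t^4 - t^3 - 5*t^2 - 7*t - 7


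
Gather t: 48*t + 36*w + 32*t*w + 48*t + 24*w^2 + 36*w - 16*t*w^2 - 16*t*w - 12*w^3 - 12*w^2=t*(-16*w^2 + 16*w + 96) - 12*w^3 + 12*w^2 + 72*w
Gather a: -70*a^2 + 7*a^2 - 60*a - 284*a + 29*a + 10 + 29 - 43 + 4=-63*a^2 - 315*a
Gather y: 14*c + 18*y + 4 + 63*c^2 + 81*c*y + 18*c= 63*c^2 + 32*c + y*(81*c + 18) + 4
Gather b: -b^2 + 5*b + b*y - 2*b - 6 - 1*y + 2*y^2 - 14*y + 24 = -b^2 + b*(y + 3) + 2*y^2 - 15*y + 18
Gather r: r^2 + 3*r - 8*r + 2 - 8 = r^2 - 5*r - 6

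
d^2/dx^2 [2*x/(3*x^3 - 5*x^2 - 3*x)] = 4*(27*x^2 - 45*x + 34)/(27*x^6 - 135*x^5 + 144*x^4 + 145*x^3 - 144*x^2 - 135*x - 27)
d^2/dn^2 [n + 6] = 0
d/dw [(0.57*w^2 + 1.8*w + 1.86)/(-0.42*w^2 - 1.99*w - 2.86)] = (-0.378299999999999*w^2 - 1.698*w - 1.4466)/(0.1764*w^4 + 1.6716*w^3 + 6.3625*w^2 + 11.3828*w + 8.1796)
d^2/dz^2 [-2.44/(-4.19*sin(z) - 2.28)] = (-42.836884*sin(z)^2 + 23.309808*sin(z) + 85.673768)/(4.19*sin(z) + 2.28)^3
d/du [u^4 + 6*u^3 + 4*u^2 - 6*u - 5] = 4*u^3 + 18*u^2 + 8*u - 6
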